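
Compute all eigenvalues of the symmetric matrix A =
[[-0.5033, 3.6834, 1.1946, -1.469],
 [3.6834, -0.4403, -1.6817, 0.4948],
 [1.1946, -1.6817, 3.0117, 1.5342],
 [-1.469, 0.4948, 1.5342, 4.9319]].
sigma(A) ≈ {-5, 3, 6} (3 with multiplicity 2)

A is real symmetric, so its spectrum consists of real eigenvalues. Expanding the characteristic polynomial of the displayed matrix gives
  det(λ I - A) = p(λ) = λ^4 + (-7)λ^3 + (-15)λ^2 + (170.9982)λ + (-269.9969).
Solving p(λ) = 0 yields eigenvalues ≈ -5, 3, 3, 6. (A is shown rounded to 4 decimals, so these recover the underlying integer eigenvalues to within that precision.)
Verification: the trace of A = 7 equals the sum of eigenvalues 7, and det(A) ≈ -269.9969 matches the eigenvalue product -270.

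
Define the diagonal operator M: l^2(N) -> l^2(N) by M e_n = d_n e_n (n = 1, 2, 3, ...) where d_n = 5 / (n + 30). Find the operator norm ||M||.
||M|| = 5/31 (attained at n = 1)

For M diagonal, ||M|| = sup_n |d_n| = sup_n 5/(n + 30). This is positive and strictly decreasing in n, so the supremum is attained at n = 1: d_1 = 5/(1 + 30) = 5/31. Hence ||M|| = 5/31.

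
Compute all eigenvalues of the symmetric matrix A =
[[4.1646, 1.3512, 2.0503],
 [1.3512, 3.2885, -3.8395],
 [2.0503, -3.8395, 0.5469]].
sigma(A) ≈ {-3, 5, 6}

A is real symmetric, so its spectrum consists of real eigenvalues. Expanding the characteristic polynomial of the displayed matrix gives
  det(λ I - A) = p(λ) = λ^3 + (-8)λ^2 + (-3)λ + (90).
Solving p(λ) = 0 yields eigenvalues ≈ -3, 5, 6. (A is shown rounded to 4 decimals, so these recover the underlying integer eigenvalues to within that precision.)
Verification: the trace of A = 8 equals the sum of eigenvalues 8, and det(A) ≈ -89.9997 matches the eigenvalue product -90.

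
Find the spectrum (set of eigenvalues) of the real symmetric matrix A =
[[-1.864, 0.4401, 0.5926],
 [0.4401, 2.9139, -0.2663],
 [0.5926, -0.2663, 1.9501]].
sigma(A) ≈ {-2, 2, 3}

A is real symmetric, so its spectrum consists of real eigenvalues. Expanding the characteristic polynomial of the displayed matrix gives
  det(λ I - A) = p(λ) = λ^3 + (-3)λ^2 + (-4)λ + (12).
Solving p(λ) = 0 yields eigenvalues ≈ -2, 2, 3. (A is shown rounded to 4 decimals, so these recover the underlying integer eigenvalues to within that precision.)
Verification: the trace of A = 3 equals the sum of eigenvalues 3, and det(A) ≈ -11.9997 matches the eigenvalue product -12.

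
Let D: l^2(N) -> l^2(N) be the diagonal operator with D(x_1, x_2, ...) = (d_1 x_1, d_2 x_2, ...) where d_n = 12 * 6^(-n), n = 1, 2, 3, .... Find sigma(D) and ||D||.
sigma(D) = {12 * 6^(-n) : n ≥ 1} ∪ {0}; ||D|| = 2

A bounded diagonal operator on l^2 with diagonal entries d_n has spectrum equal to the closure of {d_n : n ≥ 1}: every d_n is an eigenvalue (with eigenvector e_n), so {d_n} ⊂ sigma(D); the spectrum is closed, so its closure is too; and for lambda not in the closure, (D - lambda I) has bounded inverse (the diagonal entries 1/(d_n - lambda) are bounded). For our sequence d_n = 12 * 6^(-n), n = 1, 2, 3, ...:
  - {d_n} = {12 * 6^(-n) : n ≥ 1}; the only limit point is 0
  - closure = {12 * 6^(-n) : n ≥ 1} ∪ {0}
For the norm: a diagonal operator has ||D|| = sup_n |d_n|. Here d_n = 12 * 6^(-n) is positive and decreasing, so sup_n |d_n| = d_1 = 12/6 = 2. So ||D|| = 2.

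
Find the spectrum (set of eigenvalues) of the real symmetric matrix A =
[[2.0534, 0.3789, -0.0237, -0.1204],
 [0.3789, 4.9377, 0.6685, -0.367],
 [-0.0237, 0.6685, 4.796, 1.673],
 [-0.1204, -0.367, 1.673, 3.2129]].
sigma(A) ≈ {2, 5, 6} (2 with multiplicity 2)

A is real symmetric, so its spectrum consists of real eigenvalues. Expanding the characteristic polynomial of the displayed matrix gives
  det(λ I - A) = p(λ) = λ^4 + (-15)λ^3 + (78)λ^2 + (-164)λ + (120).
Solving p(λ) = 0 yields eigenvalues ≈ 2, 2, 5, 6. (A is shown rounded to 4 decimals, so these recover the underlying integer eigenvalues to within that precision.)
Verification: the trace of A = 15 equals the sum of eigenvalues 15, and det(A) ≈ 120.0003 matches the eigenvalue product 120.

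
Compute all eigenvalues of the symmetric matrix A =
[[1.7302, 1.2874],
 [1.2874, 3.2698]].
sigma(A) ≈ {1, 4}

A is real symmetric, so its spectrum consists of real eigenvalues. Expanding the characteristic polynomial of the displayed matrix gives
  det(λ I - A) = p(λ) = λ^2 + (-5)λ + (4).
Solving p(λ) = 0 yields eigenvalues ≈ 1, 4. (A is shown rounded to 4 decimals, so these recover the underlying integer eigenvalues to within that precision.)
Verification: the trace of A = 5 equals the sum of eigenvalues 5, and det(A) ≈ 4.0000 matches the eigenvalue product 4.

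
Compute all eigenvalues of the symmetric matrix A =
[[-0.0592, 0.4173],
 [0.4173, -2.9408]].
sigma(A) ≈ {-3, 0}

A is real symmetric, so its spectrum consists of real eigenvalues. Expanding the characteristic polynomial of the displayed matrix gives
  det(λ I - A) = p(λ) = λ^2 + (3)λ + (0).
Solving p(λ) = 0 yields eigenvalues ≈ -3, 0. (A is shown rounded to 4 decimals, so these recover the underlying integer eigenvalues to within that precision.)
Verification: the trace of A = -3 equals the sum of eigenvalues -3, and det(A) ≈ -0.0000 matches the eigenvalue product 0.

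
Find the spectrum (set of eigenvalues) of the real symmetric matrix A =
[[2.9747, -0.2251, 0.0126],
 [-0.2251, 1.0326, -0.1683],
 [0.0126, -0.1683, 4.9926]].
sigma(A) ≈ {1, 3, 5}

A is real symmetric, so its spectrum consists of real eigenvalues. Expanding the characteristic polynomial of the displayed matrix gives
  det(λ I - A) = p(λ) = λ^3 + (-9)λ^2 + (23)λ + (-15).
Solving p(λ) = 0 yields eigenvalues ≈ 1, 3, 5. (A is shown rounded to 4 decimals, so these recover the underlying integer eigenvalues to within that precision.)
Verification: the trace of A = 9 equals the sum of eigenvalues 9, and det(A) ≈ 14.9992 matches the eigenvalue product 15.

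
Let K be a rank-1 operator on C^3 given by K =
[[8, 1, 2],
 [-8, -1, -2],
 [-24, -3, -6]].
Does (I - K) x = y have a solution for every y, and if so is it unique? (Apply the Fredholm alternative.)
(I - K) is singular (det(I - K) = 0, i.e. 1 ∈ sigma(K)). (I - K) x = y is solvable iff y ⊥ ker((I - K)^*) = span{(8, 1, 2)}, i.e. iff 8y_1 + y_2 + 2y_3 = 0. When solvable, the solutions are x = y + c·(1, -1, -3), c arbitrary (ker(I - K) = span{(1, -1, -3)}, dimension 1).

K has rank 1, so it is an outer product K = u v^T: every row of K is a multiple of one row vector. Reading off the entries, u = (1, -1, -3) and v = (8, 1, 2) (row i of K equals u_i·v^T). A rank-one matrix u v^T satisfies K u = u (v·u) and kills the (2)-dimensional subspace v^⊥, so its characteristic polynomial is lambda^2 (lambda - v·u) with v·u = tr K = 1. Hence the eigenvalues of I - K are 1 (multiplicity 2) and 1 - (1) = 0, so det(I - K) = 0. (Direct check: I - K =
[[-7, -1, -2],
 [8, 2, 2],
 [24, 3, 7]]
has determinant 0.) So 1 is an eigenvalue of K and (I - K) is not invertible. The finite-dimensional Fredholm alternative says: either (I - K) is invertible, or ker(I - K) ≠ {0} and then range(I - K) = ker((I - K)^*)^⊥, with dim ker(I - K) = dim ker((I - K)^*). We are in the second case, so we need both kernels. Kernel of I - K: (I - K) u = u - u (v·u) = u - u = 0, so ker(I - K) = span{u} = span{(1, -1, -3)} (it is exactly 1-dimensional because rank(I - K) = 2). Kernel of the adjoint: K is real, so (I - K)^* = I - K^T = I - v u^T, and (I - v u^T) v = v - v (u·v) = 0; hence ker((I - K)^*) = span{v} = span{(8, 1, 2)}. Therefore (I - K) x = y is solvable iff <y, v> = 0, i.e. iff 8y_1 + y_2 + 2y_3 = 0. When this holds, K y = u (v·y) = 0, so (I - K) y = y and x = y is a particular solution; the full solution set is the line x = y + c·u = y + c·(1, -1, -3), c ∈ C.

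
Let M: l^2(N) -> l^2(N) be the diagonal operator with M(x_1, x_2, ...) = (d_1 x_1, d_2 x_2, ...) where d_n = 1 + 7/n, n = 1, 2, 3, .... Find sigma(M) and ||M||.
sigma(M) = {1 + 7/n : n ≥ 1} ∪ {1}; ||M|| = 8

A bounded diagonal operator on l^2 with diagonal entries d_n has spectrum equal to the closure of {d_n : n ≥ 1}: every d_n is an eigenvalue (with eigenvector e_n), so {d_n} ⊂ sigma(M); the spectrum is closed, so its closure is too; and for lambda not in the closure, (M - lambda I) has bounded inverse (the diagonal entries 1/(d_n - lambda) are bounded). For our sequence d_n = 1 + 7/n, n = 1, 2, 3, ...:
  - {d_n} = {1 + 7/n : n ≥ 1}; the only limit point is 1
  - closure = {1 + 7/n : n ≥ 1} ∪ {1}
For the norm: a diagonal operator has ||M|| = sup_n |d_n|. Here d_n = 1 + 7/n is positive and decreasing, so sup_n |d_n| = d_1 = 1 + 7 = 8. So ||M|| = 8.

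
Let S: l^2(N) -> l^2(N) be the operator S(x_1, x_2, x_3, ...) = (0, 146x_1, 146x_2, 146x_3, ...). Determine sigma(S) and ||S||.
sigma(S) = closed disk {z in C : |z| ≤ 146}; ||S|| = 146

Note S = 146·U where U is the unit right shift (U x)_k = x_{k-1} (with x_0 := 0); so ||S|| = 146||U|| and sigma(S) = 146·sigma(U). ||S x||^2 = sum_{k≥1} |146x_k|^2 = 21316||x||^2, so ||S|| = 146 and sigma(S) ⊂ {|z| ≤ 146}. For any |lambda| < 146, the equation (S - lambda I) x = 0 forces x_1 = 0, then 146x_k = lambda x_{k+1} ⇒ x = 0, so S has no eigenvalues. But (S - lambda I) is not surjective for |lambda| < 146: solving (S - lambda I) x = e_1 would require x_n proportional to (lambda/146)^(-n), which is not in l^2. So every |lambda| < 146 lies in the residual spectrum. The boundary |lambda| = 146 is in the approximate point spectrum (the spectrum is closed). Hence sigma(S) is the closed disk of radius 146.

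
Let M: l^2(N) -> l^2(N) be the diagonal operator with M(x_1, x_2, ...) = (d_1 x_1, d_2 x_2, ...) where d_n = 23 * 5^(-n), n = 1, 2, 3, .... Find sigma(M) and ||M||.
sigma(M) = {23 * 5^(-n) : n ≥ 1} ∪ {0}; ||M|| = 23/5

A bounded diagonal operator on l^2 with diagonal entries d_n has spectrum equal to the closure of {d_n : n ≥ 1}: every d_n is an eigenvalue (with eigenvector e_n), so {d_n} ⊂ sigma(M); the spectrum is closed, so its closure is too; and for lambda not in the closure, (M - lambda I) has bounded inverse (the diagonal entries 1/(d_n - lambda) are bounded). For our sequence d_n = 23 * 5^(-n), n = 1, 2, 3, ...:
  - {d_n} = {23 * 5^(-n) : n ≥ 1}; the only limit point is 0
  - closure = {23 * 5^(-n) : n ≥ 1} ∪ {0}
For the norm: a diagonal operator has ||M|| = sup_n |d_n|. Here d_n = 23 * 5^(-n) is positive and decreasing, so sup_n |d_n| = d_1 = 23/5. So ||M|| = 23/5.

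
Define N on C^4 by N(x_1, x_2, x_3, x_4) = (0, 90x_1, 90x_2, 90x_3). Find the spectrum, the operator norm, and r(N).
sigma(N) = {0}; ||N|| = 90; r(N) = 0. (N is nilpotent with N^4 = 0.)

On C^4, N is a strictly lower-triangular matrix with 90 on the subdiagonal and zeros elsewhere, so its characteristic polynomial is lambda^4 and every eigenvalue is 0: sigma(N) = {0}. For the operator norm, N e_i = 90e_{i+1} for i = 1, ..., 3 and N e_4 = 0, so the singular values of N are 90 (with multiplicity 3) and 0; hence ||N|| = 90. The spectral radius r(N) = max|lambda| = 0. Note ||N|| > r(N) — characteristic of non-normal nilpotent operators. Indeed N^4 = 0.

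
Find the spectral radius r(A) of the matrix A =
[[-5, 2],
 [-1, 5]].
r(A) = sqrt(92)/2 ≈ 4.7958

The eigenvalues of A are the roots of its characteristic polynomial. With M = A (coefficients from the trace and determinant):
  p(λ) = det(λ I - M) = λ^2 - 23.
For λ^2 - 23 the discriminant is 92. It is nonnegative but not a perfect square, so the roots are real and irrational: λ = ± sqrt(92)/2 ≈ 4.7958, -4.7958.
Thus the eigenvalues (to 4 decimals) are 4.7958 (modulus 4.7958); -4.7958 (modulus 4.7958). The spectral radius is the largest modulus: r(A) = sqrt(92)/2 ≈ 4.7958. (Cross-check: r(A) ≤ ||A||_2 ≈ 6.5249; equality holds whenever A is normal, though it can also hold for some non-normal A.)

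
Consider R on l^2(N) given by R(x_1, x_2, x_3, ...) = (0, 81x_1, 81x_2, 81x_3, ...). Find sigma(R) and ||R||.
sigma(R) = closed disk {z in C : |z| ≤ 81}; ||R|| = 81

Note R = 81·U where U is the unit right shift (U x)_k = x_{k-1} (with x_0 := 0); so ||R|| = 81||U|| and sigma(R) = 81·sigma(U). ||R x||^2 = sum_{k≥1} |81x_k|^2 = 6561||x||^2, so ||R|| = 81 and sigma(R) ⊂ {|z| ≤ 81}. For any |lambda| < 81, the equation (R - lambda I) x = 0 forces x_1 = 0, then 81x_k = lambda x_{k+1} ⇒ x = 0, so R has no eigenvalues. But (R - lambda I) is not surjective for |lambda| < 81: solving (R - lambda I) x = e_1 would require x_n proportional to (lambda/81)^(-n), which is not in l^2. So every |lambda| < 81 lies in the residual spectrum. The boundary |lambda| = 81 is in the approximate point spectrum (the spectrum is closed). Hence sigma(R) is the closed disk of radius 81.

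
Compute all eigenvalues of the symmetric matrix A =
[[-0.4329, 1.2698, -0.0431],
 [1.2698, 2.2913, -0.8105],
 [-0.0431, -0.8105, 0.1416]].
sigma(A) ≈ {-1, 0, 3}

A is real symmetric, so its spectrum consists of real eigenvalues. Expanding the characteristic polynomial of the displayed matrix gives
  det(λ I - A) = p(λ) = λ^3 + (-2)λ^2 + (-3)λ + (0).
Solving p(λ) = 0 yields eigenvalues ≈ -1, 0, 3. (A is shown rounded to 4 decimals, so these recover the underlying integer eigenvalues to within that precision.)
Verification: the trace of A = 2 equals the sum of eigenvalues 2, and det(A) ≈ 0.0001 matches the eigenvalue product 0.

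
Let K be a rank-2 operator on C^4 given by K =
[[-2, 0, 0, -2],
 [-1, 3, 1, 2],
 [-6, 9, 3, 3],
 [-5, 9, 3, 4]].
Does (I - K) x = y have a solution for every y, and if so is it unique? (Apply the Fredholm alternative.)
(I - K) is invertible (det(I - K) = -40 ≠ 0), so for every y in C^4 the equation (I - K) x = y has a unique solution.

K has rank 2 and factors as K = U V^T = u1 v1^T + u2 v2^T with u1 = (-2, 0, -3, -2), v1 = (1, 0, 0, 1), u2 = (0, 1, 3, 3), v2 = (-1, 3, 1, 2) (multiplying out reproduces the displayed K). The nonzero eigenvalues of U V^T coincide with those of the 2 x 2 matrix G = V^T U = [[v1·u1, v1·u2], [v2·u1, v2·u2]] = [[-4, 3], [-5, 12]], and by the Sylvester determinant identity det(I_4 - U V^T) = det(I_2 - V^T U) = det([[5, -3], [5, -11]]) = (5)(-11) - (-3)(5) = -40. (Direct check: I - K =
[[3, 0, 0, 2],
 [1, -2, -1, -2],
 [6, -9, -2, -3],
 [5, -9, -3, -3]]
has determinant -40.) The finite-dimensional Fredholm alternative says: either (I - K) is invertible, or ker(I - K) ≠ {0} and then range(I - K) = ker((I - K)^*)^⊥, with dim ker(I - K) = dim ker((I - K)^*). Since det(I - K) ≠ 0, 1 is not an eigenvalue of K and ker(I - K) = {0}, so we are in the first case: for every y there is a unique x = (I - K)^(-1) y. (Explicitly, by the Woodbury identity, (I - U V^T)^(-1) = I + U (I_2 - G)^(-1) V^T.)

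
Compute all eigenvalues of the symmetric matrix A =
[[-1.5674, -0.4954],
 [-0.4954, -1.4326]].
sigma(A) ≈ {-2, -1}

A is real symmetric, so its spectrum consists of real eigenvalues. Expanding the characteristic polynomial of the displayed matrix gives
  det(λ I - A) = p(λ) = λ^2 + (3)λ + (2).
Solving p(λ) = 0 yields eigenvalues ≈ -2, -1. (A is shown rounded to 4 decimals, so these recover the underlying integer eigenvalues to within that precision.)
Verification: the trace of A = -3 equals the sum of eigenvalues -3, and det(A) ≈ 2.0000 matches the eigenvalue product 2.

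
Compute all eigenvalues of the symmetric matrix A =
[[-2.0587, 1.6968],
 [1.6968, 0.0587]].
sigma(A) ≈ {-3, 1}

A is real symmetric, so its spectrum consists of real eigenvalues. Expanding the characteristic polynomial of the displayed matrix gives
  det(λ I - A) = p(λ) = λ^2 + (2)λ + (-3).
Solving p(λ) = 0 yields eigenvalues ≈ -3, 1. (A is shown rounded to 4 decimals, so these recover the underlying integer eigenvalues to within that precision.)
Verification: the trace of A = -2 equals the sum of eigenvalues -2, and det(A) ≈ -3.0000 matches the eigenvalue product -3.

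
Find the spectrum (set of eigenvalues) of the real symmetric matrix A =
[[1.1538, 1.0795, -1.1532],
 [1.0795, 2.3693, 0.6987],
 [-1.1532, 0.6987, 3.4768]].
sigma(A) ≈ {0, 3, 4}

A is real symmetric, so its spectrum consists of real eigenvalues. Expanding the characteristic polynomial of the displayed matrix gives
  det(λ I - A) = p(λ) = λ^3 + (-7)λ^2 + (12)λ + (0).
Solving p(λ) = 0 yields eigenvalues ≈ 0, 3, 4. (A is shown rounded to 4 decimals, so these recover the underlying integer eigenvalues to within that precision.)
Verification: the trace of A = 7 equals the sum of eigenvalues 7, and det(A) ≈ -0.0008 matches the eigenvalue product 0.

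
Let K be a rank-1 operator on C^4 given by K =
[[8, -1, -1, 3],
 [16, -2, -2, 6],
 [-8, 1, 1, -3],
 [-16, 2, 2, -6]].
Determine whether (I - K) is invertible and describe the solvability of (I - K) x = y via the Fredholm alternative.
(I - K) is singular (det(I - K) = 0, i.e. 1 ∈ sigma(K)). (I - K) x = y is solvable iff y ⊥ ker((I - K)^*) = span{(8, -1, -1, 3)}, i.e. iff 8y_1 - y_2 - y_3 + 3y_4 = 0. When solvable, the solutions are x = y + c·(1, 2, -1, -2), c arbitrary (ker(I - K) = span{(1, 2, -1, -2)}, dimension 1).

K has rank 1, so it is an outer product K = u v^T: every row of K is a multiple of one row vector. Reading off the entries, u = (1, 2, -1, -2) and v = (8, -1, -1, 3) (row i of K equals u_i·v^T). A rank-one matrix u v^T satisfies K u = u (v·u) and kills the (3)-dimensional subspace v^⊥, so its characteristic polynomial is lambda^3 (lambda - v·u) with v·u = tr K = 1. Hence the eigenvalues of I - K are 1 (multiplicity 3) and 1 - (1) = 0, so det(I - K) = 0. (Direct check: I - K =
[[-7, 1, 1, -3],
 [-16, 3, 2, -6],
 [8, -1, 0, 3],
 [16, -2, -2, 7]]
has determinant 0.) So 1 is an eigenvalue of K and (I - K) is not invertible. The finite-dimensional Fredholm alternative says: either (I - K) is invertible, or ker(I - K) ≠ {0} and then range(I - K) = ker((I - K)^*)^⊥, with dim ker(I - K) = dim ker((I - K)^*). We are in the second case, so we need both kernels. Kernel of I - K: (I - K) u = u - u (v·u) = u - u = 0, so ker(I - K) = span{u} = span{(1, 2, -1, -2)} (it is exactly 1-dimensional because rank(I - K) = 3). Kernel of the adjoint: K is real, so (I - K)^* = I - K^T = I - v u^T, and (I - v u^T) v = v - v (u·v) = 0; hence ker((I - K)^*) = span{v} = span{(8, -1, -1, 3)}. Therefore (I - K) x = y is solvable iff <y, v> = 0, i.e. iff 8y_1 - y_2 - y_3 + 3y_4 = 0. When this holds, K y = u (v·y) = 0, so (I - K) y = y and x = y is a particular solution; the full solution set is the line x = y + c·u = y + c·(1, 2, -1, -2), c ∈ C.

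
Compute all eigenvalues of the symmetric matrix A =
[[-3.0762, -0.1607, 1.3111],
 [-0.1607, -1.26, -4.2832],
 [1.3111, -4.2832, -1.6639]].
sigma(A) ≈ {-6, -3, 3}

A is real symmetric, so its spectrum consists of real eigenvalues. Expanding the characteristic polynomial of the displayed matrix gives
  det(λ I - A) = p(λ) = λ^3 + (6)λ^2 + (-9)λ + (-54).
Solving p(λ) = 0 yields eigenvalues ≈ -6, -3, 3. (A is shown rounded to 4 decimals, so these recover the underlying integer eigenvalues to within that precision.)
Verification: the trace of A = -6 equals the sum of eigenvalues -6, and det(A) ≈ 53.9998 matches the eigenvalue product 54.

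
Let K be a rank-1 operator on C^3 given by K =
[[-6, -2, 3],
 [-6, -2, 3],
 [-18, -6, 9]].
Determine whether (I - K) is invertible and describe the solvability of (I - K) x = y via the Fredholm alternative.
(I - K) is singular (det(I - K) = 0, i.e. 1 ∈ sigma(K)). (I - K) x = y is solvable iff y ⊥ ker((I - K)^*) = span{(-6, -2, 3)}, i.e. iff -6y_1 - 2y_2 + 3y_3 = 0. When solvable, the solutions are x = y + c·(1, 1, 3), c arbitrary (ker(I - K) = span{(1, 1, 3)}, dimension 1).

K has rank 1, so it is an outer product K = u v^T: every row of K is a multiple of one row vector. Reading off the entries, u = (1, 1, 3) and v = (-6, -2, 3) (row i of K equals u_i·v^T). A rank-one matrix u v^T satisfies K u = u (v·u) and kills the (2)-dimensional subspace v^⊥, so its characteristic polynomial is lambda^2 (lambda - v·u) with v·u = tr K = 1. Hence the eigenvalues of I - K are 1 (multiplicity 2) and 1 - (1) = 0, so det(I - K) = 0. (Direct check: I - K =
[[7, 2, -3],
 [6, 3, -3],
 [18, 6, -8]]
has determinant 0.) So 1 is an eigenvalue of K and (I - K) is not invertible. The finite-dimensional Fredholm alternative says: either (I - K) is invertible, or ker(I - K) ≠ {0} and then range(I - K) = ker((I - K)^*)^⊥, with dim ker(I - K) = dim ker((I - K)^*). We are in the second case, so we need both kernels. Kernel of I - K: (I - K) u = u - u (v·u) = u - u = 0, so ker(I - K) = span{u} = span{(1, 1, 3)} (it is exactly 1-dimensional because rank(I - K) = 2). Kernel of the adjoint: K is real, so (I - K)^* = I - K^T = I - v u^T, and (I - v u^T) v = v - v (u·v) = 0; hence ker((I - K)^*) = span{v} = span{(-6, -2, 3)}. Therefore (I - K) x = y is solvable iff <y, v> = 0, i.e. iff -6y_1 - 2y_2 + 3y_3 = 0. When this holds, K y = u (v·y) = 0, so (I - K) y = y and x = y is a particular solution; the full solution set is the line x = y + c·u = y + c·(1, 1, 3), c ∈ C.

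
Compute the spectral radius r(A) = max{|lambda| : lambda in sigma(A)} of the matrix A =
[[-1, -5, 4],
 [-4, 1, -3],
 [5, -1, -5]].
r(A) ≈ 7.695

The eigenvalues of A are the roots of its characteristic polynomial. With M = A (coefficients from the trace, the sum of principal 2x2 minors, and det A):
  p(λ) = det(λ I - M) = λ^3 + 5λ^2 - 44λ - 179.
No integer candidate from the rational root theorem (±divisors of 179) is a root, so the roots are irrational. The cubic discriminant is Δ = 322369 > 0, so there are three distinct real roots. p(-8) = -19 and p(-7) = 31 have opposite signs, so a root lies in (-8, -7); Newton's method refines it to λ ≈ -7.695. p(-4) = 13 and p(-3) = -29 have opposite signs, so a root lies in (-4, -3); Newton's method refines it to λ ≈ -3.6602. p(6) = -47 and p(7) = 101 have opposite signs, so a root lies in (6, 7); Newton's method refines it to λ ≈ 6.3553. Check (Vieta): the three roots sum to -5, matching tr M = -5.
Thus the eigenvalues (to 4 decimals) are -7.695 (modulus 7.695); -3.6602 (modulus 3.6602); 6.3553 (modulus 6.3553). The spectral radius is the largest modulus: r(A) ≈ 7.695. (Cross-check: r(A) ≤ ||A||_2 ≈ 8.205; equality holds whenever A is normal, though it can also hold for some non-normal A.)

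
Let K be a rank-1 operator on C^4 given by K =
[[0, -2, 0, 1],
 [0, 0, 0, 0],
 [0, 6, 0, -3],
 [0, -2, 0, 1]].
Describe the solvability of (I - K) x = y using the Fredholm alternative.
(I - K) is singular (det(I - K) = 0, i.e. 1 ∈ sigma(K)). (I - K) x = y is solvable iff y ⊥ ker((I - K)^*) = span{(0, -2, 0, 1)}, i.e. iff -2y_2 + y_4 = 0. When solvable, the solutions are x = y + c·(1, 0, -3, 1), c arbitrary (ker(I - K) = span{(1, 0, -3, 1)}, dimension 1).

K has rank 1, so it is an outer product K = u v^T: every row of K is a multiple of one row vector. Reading off the entries, u = (1, 0, -3, 1) and v = (0, -2, 0, 1) (row i of K equals u_i·v^T). A rank-one matrix u v^T satisfies K u = u (v·u) and kills the (3)-dimensional subspace v^⊥, so its characteristic polynomial is lambda^3 (lambda - v·u) with v·u = tr K = 1. Hence the eigenvalues of I - K are 1 (multiplicity 3) and 1 - (1) = 0, so det(I - K) = 0. (Direct check: I - K =
[[1, 2, 0, -1],
 [0, 1, 0, 0],
 [0, -6, 1, 3],
 [0, 2, 0, 0]]
has determinant 0.) So 1 is an eigenvalue of K and (I - K) is not invertible. The finite-dimensional Fredholm alternative says: either (I - K) is invertible, or ker(I - K) ≠ {0} and then range(I - K) = ker((I - K)^*)^⊥, with dim ker(I - K) = dim ker((I - K)^*). We are in the second case, so we need both kernels. Kernel of I - K: (I - K) u = u - u (v·u) = u - u = 0, so ker(I - K) = span{u} = span{(1, 0, -3, 1)} (it is exactly 1-dimensional because rank(I - K) = 3). Kernel of the adjoint: K is real, so (I - K)^* = I - K^T = I - v u^T, and (I - v u^T) v = v - v (u·v) = 0; hence ker((I - K)^*) = span{v} = span{(0, -2, 0, 1)}. Therefore (I - K) x = y is solvable iff <y, v> = 0, i.e. iff -2y_2 + y_4 = 0. When this holds, K y = u (v·y) = 0, so (I - K) y = y and x = y is a particular solution; the full solution set is the line x = y + c·u = y + c·(1, 0, -3, 1), c ∈ C.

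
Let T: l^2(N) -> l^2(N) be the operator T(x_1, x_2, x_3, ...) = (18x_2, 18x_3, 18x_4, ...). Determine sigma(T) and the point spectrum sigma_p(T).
sigma(T) = closed disk {z in C : |z| ≤ 18}; sigma_p(T) = open disk {z in C : |z| < 18}

Note T = 18·V where V is the unit left shift (V x)_k = x_{k+1}; so sigma(T) = 18·sigma(V) and ||T|| = 18||V||. ||T x||^2 = 324sum_{k≥2} |x_k|^2 ≤ 324||x||^2, with equality on {x : x_1 = 0}, so ||T|| = 18. For any lambda with |lambda| < 18, set r = lambda/18 (|r| < 1); the vector x = (1, r, r^2, ...) is in l^2 and satisfies T x = 18(r, r^2, ...) = lambda x, so lambda is an eigenvalue. On the boundary |lambda| = 18 the geometric series diverges, so no l^2 eigenvector exists, but these lambda lie in the approximate point spectrum. Hence sigma(T) is the closed disk of radius 18 and sigma_p(T) is the open disk.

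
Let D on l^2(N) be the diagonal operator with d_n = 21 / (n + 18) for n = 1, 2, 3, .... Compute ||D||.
||D|| = 21/19 (attained at n = 1)

For D diagonal, ||D|| = sup_n |d_n| = sup_n 21/(n + 18). This is positive and strictly decreasing in n, so the supremum is attained at n = 1: d_1 = 21/(1 + 18) = 21/19. Hence ||D|| = 21/19.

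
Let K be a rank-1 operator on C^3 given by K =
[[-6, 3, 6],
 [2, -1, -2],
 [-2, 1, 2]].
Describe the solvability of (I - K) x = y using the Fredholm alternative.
(I - K) is invertible (det(I - K) = 6 ≠ 0), so for every y in C^3 the equation (I - K) x = y has a unique solution.

K has rank 1, so it is an outer product K = u v^T: every row of K is a multiple of one row vector. Reading off the entries, u = (3, -1, 1) and v = (-2, 1, 2) (row i of K equals u_i·v^T). A rank-one matrix u v^T satisfies K u = u (v·u) and kills the (2)-dimensional subspace v^⊥, so its characteristic polynomial is lambda^2 (lambda - v·u) with v·u = tr K = -5. Hence the eigenvalues of I - K are 1 (multiplicity 2) and 1 - (-5) = 6, so det(I - K) = 6. (Direct check: I - K =
[[7, -3, -6],
 [-2, 2, 2],
 [2, -1, -1]]
has determinant 6.) The finite-dimensional Fredholm alternative says: either (I - K) is invertible, or ker(I - K) ≠ {0} and then range(I - K) = ker((I - K)^*)^⊥, with dim ker(I - K) = dim ker((I - K)^*). Since det(I - K) ≠ 0, 1 is not an eigenvalue of K and ker(I - K) = {0}, so we are in the first case: for every y there is a unique x = (I - K)^(-1) y. Explicitly, by the Sherman–Morrison formula, (I - u v^T)^(-1) = I + u v^T/(1 - v·u), i.e. (I - K)^(-1) = I + K/(6).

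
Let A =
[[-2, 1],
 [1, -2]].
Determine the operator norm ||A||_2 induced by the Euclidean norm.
||A||_2 = 3 (= sqrt(largest eigenvalue of A^T A))

||A||_2 = sigma_max(A) = sqrt(lambda_max(A^T A)). Form the symmetric matrix M = A^T A =
[[5, -4],
 [-4, 5]].
Its characteristic polynomial (trace, determinant of M give the coefficients) is
  p(λ) = det(λ I - M) = λ^2 - 10λ + 9.
For λ^2 - 10λ + 9 the discriminant is 64. It is a perfect square (8^2), so the roots are rational: λ = (10 ± 8)/2 = 9, 1.
So the eigenvalues of A^T A are ≈ 1, 9 (all ≥ 0, as they must be for A^T A). The largest is λ_max = 9, hence ||A||_2 = sqrt(λ_max) = 3.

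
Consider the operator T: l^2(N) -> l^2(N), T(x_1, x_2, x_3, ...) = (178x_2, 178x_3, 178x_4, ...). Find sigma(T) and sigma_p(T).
sigma(T) = closed disk {z in C : |z| ≤ 178}; sigma_p(T) = open disk {z in C : |z| < 178}

Note T = 178·V where V is the unit left shift (V x)_k = x_{k+1}; so sigma(T) = 178·sigma(V) and ||T|| = 178||V||. ||T x||^2 = 31684sum_{k≥2} |x_k|^2 ≤ 31684||x||^2, with equality on {x : x_1 = 0}, so ||T|| = 178. For any lambda with |lambda| < 178, set r = lambda/178 (|r| < 1); the vector x = (1, r, r^2, ...) is in l^2 and satisfies T x = 178(r, r^2, ...) = lambda x, so lambda is an eigenvalue. On the boundary |lambda| = 178 the geometric series diverges, so no l^2 eigenvector exists, but these lambda lie in the approximate point spectrum. Hence sigma(T) is the closed disk of radius 178 and sigma_p(T) is the open disk.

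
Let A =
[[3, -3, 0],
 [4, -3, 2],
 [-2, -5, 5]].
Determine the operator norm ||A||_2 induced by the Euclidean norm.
||A||_2 ≈ 8.3163 (= sqrt(largest eigenvalue of A^T A))

||A||_2 = sigma_max(A) = sqrt(lambda_max(A^T A)). Form the symmetric matrix M = A^T A =
[[29, -11, -2],
 [-11, 43, -31],
 [-2, -31, 29]].
Its characteristic polynomial (trace, sum of principal 2x2 minors, determinant of M give the coefficients) is
  p(λ) = det(λ I - M) = λ^3 - 101λ^2 + 2249λ - 3249.
No integer candidate from the rational root theorem (±divisors of 3249) is a root, so the roots are irrational. The cubic discriminant is Δ = 5704215200 > 0, so there are three distinct real roots. p(1) = -1100 and p(2) = 853 have opposite signs, so a root lies in (1, 2); Newton's method refines it to λ ≈ 1.551. p(30) = 321 and p(31) = -800 have opposite signs, so a root lies in (30, 31); Newton's method refines it to λ ≈ 30.2881. p(69) = -420 and p(70) = 2281 have opposite signs, so a root lies in (69, 70); Newton's method refines it to λ ≈ 69.1609. Check (Vieta): the three roots sum to 101, matching tr M = 101.
So the eigenvalues of A^T A are ≈ 1.551, 30.2881, 69.1609 (all ≥ 0, as they must be for A^T A). The largest is λ_max ≈ 69.1609, hence ||A||_2 = sqrt(λ_max) ≈ 8.3163.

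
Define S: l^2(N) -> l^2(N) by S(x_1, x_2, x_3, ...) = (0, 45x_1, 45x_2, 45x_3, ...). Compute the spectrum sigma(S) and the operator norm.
sigma(S) = closed disk {z in C : |z| ≤ 45}; ||S|| = 45

Note S = 45·U where U is the unit right shift (U x)_k = x_{k-1} (with x_0 := 0); so ||S|| = 45||U|| and sigma(S) = 45·sigma(U). ||S x||^2 = sum_{k≥1} |45x_k|^2 = 2025||x||^2, so ||S|| = 45 and sigma(S) ⊂ {|z| ≤ 45}. For any |lambda| < 45, the equation (S - lambda I) x = 0 forces x_1 = 0, then 45x_k = lambda x_{k+1} ⇒ x = 0, so S has no eigenvalues. But (S - lambda I) is not surjective for |lambda| < 45: solving (S - lambda I) x = e_1 would require x_n proportional to (lambda/45)^(-n), which is not in l^2. So every |lambda| < 45 lies in the residual spectrum. The boundary |lambda| = 45 is in the approximate point spectrum (the spectrum is closed). Hence sigma(S) is the closed disk of radius 45.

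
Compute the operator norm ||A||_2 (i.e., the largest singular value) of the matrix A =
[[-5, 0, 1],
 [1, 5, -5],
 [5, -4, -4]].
||A||_2 ≈ 8.8187 (= sqrt(largest eigenvalue of A^T A))

||A||_2 = sigma_max(A) = sqrt(lambda_max(A^T A)). Form the symmetric matrix M = A^T A =
[[51, -15, -30],
 [-15, 41, -9],
 [-30, -9, 42]].
Its characteristic polynomial (trace, sum of principal 2x2 minors, determinant of M give the coefficients) is
  p(λ) = det(λ I - M) = λ^3 - 134λ^2 + 4749λ - 29241.
No integer candidate from the rational root theorem (±divisors of 29241) is a root, so the roots are irrational. The cubic discriminant is Δ = 6974964225 > 0, so there are three distinct real roots. p(7) = -2221 and p(8) = 687 have opposite signs, so a root lies in (7, 8); Newton's method refines it to λ ≈ 7.7567. p(48) = 567 and p(49) = -625 have opposite signs, so a root lies in (48, 49); Newton's method refines it to λ ≈ 48.4733. p(77) = -1521 and p(78) = 477 have opposite signs, so a root lies in (77, 78); Newton's method refines it to λ ≈ 77.77. Check (Vieta): the three roots sum to 134, matching tr M = 134.
So the eigenvalues of A^T A are ≈ 7.7567, 48.4733, 77.77 (all ≥ 0, as they must be for A^T A). The largest is λ_max ≈ 77.77, hence ||A||_2 = sqrt(λ_max) ≈ 8.8187.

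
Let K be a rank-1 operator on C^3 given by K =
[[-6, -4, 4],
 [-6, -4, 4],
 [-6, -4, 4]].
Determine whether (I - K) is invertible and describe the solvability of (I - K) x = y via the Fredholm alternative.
(I - K) is invertible (det(I - K) = 7 ≠ 0), so for every y in C^3 the equation (I - K) x = y has a unique solution.

K has rank 1, so it is an outer product K = u v^T: every row of K is a multiple of one row vector. Reading off the entries, u = (2, 2, 2) and v = (-3, -2, 2) (row i of K equals u_i·v^T). A rank-one matrix u v^T satisfies K u = u (v·u) and kills the (2)-dimensional subspace v^⊥, so its characteristic polynomial is lambda^2 (lambda - v·u) with v·u = tr K = -6. Hence the eigenvalues of I - K are 1 (multiplicity 2) and 1 - (-6) = 7, so det(I - K) = 7. (Direct check: I - K =
[[7, 4, -4],
 [6, 5, -4],
 [6, 4, -3]]
has determinant 7.) The finite-dimensional Fredholm alternative says: either (I - K) is invertible, or ker(I - K) ≠ {0} and then range(I - K) = ker((I - K)^*)^⊥, with dim ker(I - K) = dim ker((I - K)^*). Since det(I - K) ≠ 0, 1 is not an eigenvalue of K and ker(I - K) = {0}, so we are in the first case: for every y there is a unique x = (I - K)^(-1) y. Explicitly, by the Sherman–Morrison formula, (I - u v^T)^(-1) = I + u v^T/(1 - v·u), i.e. (I - K)^(-1) = I + K/(7).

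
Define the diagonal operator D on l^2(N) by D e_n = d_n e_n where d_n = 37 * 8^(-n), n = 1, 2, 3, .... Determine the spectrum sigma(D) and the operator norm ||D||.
sigma(D) = {37 * 8^(-n) : n ≥ 1} ∪ {0}; ||D|| = 37/8

A bounded diagonal operator on l^2 with diagonal entries d_n has spectrum equal to the closure of {d_n : n ≥ 1}: every d_n is an eigenvalue (with eigenvector e_n), so {d_n} ⊂ sigma(D); the spectrum is closed, so its closure is too; and for lambda not in the closure, (D - lambda I) has bounded inverse (the diagonal entries 1/(d_n - lambda) are bounded). For our sequence d_n = 37 * 8^(-n), n = 1, 2, 3, ...:
  - {d_n} = {37 * 8^(-n) : n ≥ 1}; the only limit point is 0
  - closure = {37 * 8^(-n) : n ≥ 1} ∪ {0}
For the norm: a diagonal operator has ||D|| = sup_n |d_n|. Here d_n = 37 * 8^(-n) is positive and decreasing, so sup_n |d_n| = d_1 = 37/8. So ||D|| = 37/8.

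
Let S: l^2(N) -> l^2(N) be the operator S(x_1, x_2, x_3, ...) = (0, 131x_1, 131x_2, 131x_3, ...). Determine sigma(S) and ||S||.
sigma(S) = closed disk {z in C : |z| ≤ 131}; ||S|| = 131

Note S = 131·U where U is the unit right shift (U x)_k = x_{k-1} (with x_0 := 0); so ||S|| = 131||U|| and sigma(S) = 131·sigma(U). ||S x||^2 = sum_{k≥1} |131x_k|^2 = 17161||x||^2, so ||S|| = 131 and sigma(S) ⊂ {|z| ≤ 131}. For any |lambda| < 131, the equation (S - lambda I) x = 0 forces x_1 = 0, then 131x_k = lambda x_{k+1} ⇒ x = 0, so S has no eigenvalues. But (S - lambda I) is not surjective for |lambda| < 131: solving (S - lambda I) x = e_1 would require x_n proportional to (lambda/131)^(-n), which is not in l^2. So every |lambda| < 131 lies in the residual spectrum. The boundary |lambda| = 131 is in the approximate point spectrum (the spectrum is closed). Hence sigma(S) is the closed disk of radius 131.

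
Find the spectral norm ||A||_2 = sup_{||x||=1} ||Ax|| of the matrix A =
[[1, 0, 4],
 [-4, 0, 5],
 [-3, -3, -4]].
||A||_2 ≈ 7.7419 (= sqrt(largest eigenvalue of A^T A))

||A||_2 = sigma_max(A) = sqrt(lambda_max(A^T A)). Form the symmetric matrix M = A^T A =
[[26, 9, -4],
 [9, 9, 12],
 [-4, 12, 57]].
Its characteristic polynomial (trace, sum of principal 2x2 minors, determinant of M give the coefficients) is
  p(λ) = det(λ I - M) = λ^3 - 92λ^2 + 1988λ - 3969.
No integer candidate from the rational root theorem (±divisors of 3969) is a root, so the roots are irrational. The cubic discriminant is Δ = 2302173125 > 0, so there are three distinct real roots. p(2) = -353 and p(3) = 1194 have opposite signs, so a root lies in (2, 3); Newton's method refines it to λ ≈ 2.2188. p(29) = 700 and p(30) = -129 have opposite signs, so a root lies in (29, 30); Newton's method refines it to λ ≈ 29.8449. p(59) = -1550 and p(60) = 111 have opposite signs, so a root lies in (59, 60); Newton's method refines it to λ ≈ 59.9363. Check (Vieta): the three roots sum to 92, matching tr M = 92.
So the eigenvalues of A^T A are ≈ 2.2188, 29.8449, 59.9363 (all ≥ 0, as they must be for A^T A). The largest is λ_max ≈ 59.9363, hence ||A||_2 = sqrt(λ_max) ≈ 7.7419.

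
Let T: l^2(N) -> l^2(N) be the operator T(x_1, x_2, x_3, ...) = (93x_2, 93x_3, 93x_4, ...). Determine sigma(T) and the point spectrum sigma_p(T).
sigma(T) = closed disk {z in C : |z| ≤ 93}; sigma_p(T) = open disk {z in C : |z| < 93}

Note T = 93·V where V is the unit left shift (V x)_k = x_{k+1}; so sigma(T) = 93·sigma(V) and ||T|| = 93||V||. ||T x||^2 = 8649sum_{k≥2} |x_k|^2 ≤ 8649||x||^2, with equality on {x : x_1 = 0}, so ||T|| = 93. For any lambda with |lambda| < 93, set r = lambda/93 (|r| < 1); the vector x = (1, r, r^2, ...) is in l^2 and satisfies T x = 93(r, r^2, ...) = lambda x, so lambda is an eigenvalue. On the boundary |lambda| = 93 the geometric series diverges, so no l^2 eigenvector exists, but these lambda lie in the approximate point spectrum. Hence sigma(T) is the closed disk of radius 93 and sigma_p(T) is the open disk.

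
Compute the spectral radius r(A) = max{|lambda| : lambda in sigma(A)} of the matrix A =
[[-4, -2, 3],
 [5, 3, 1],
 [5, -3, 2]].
r(A) ≈ 5.5845

The eigenvalues of A are the roots of its characteristic polynomial. With M = A (coefficients from the trace, the sum of principal 2x2 minors, and det A):
  p(λ) = det(λ I - M) = λ^3 - λ^2 - 16λ + 116.
No integer candidate from the rational root theorem (±divisors of 116) is a root, so the roots are irrational. The cubic discriminant is Δ = -312800 < 0, so there is one real root and a complex-conjugate pair. p(-6) = -40 and p(-5) = 46 have opposite signs, so a root lies in (-6, -5); Newton's method refines it to λ ≈ -5.5845. Dividing out (λ - (-5.5845)) leaves approximately λ^2 - 6.5845λ + 20.7716. For λ^2 - 6.5845λ + 20.7716 the discriminant is -39.7303. It is negative, so the remaining roots are the complex-conjugate pair λ ≈ 3.2923 ± 3.1516i. Their product equals the constant term, so |λ|^2 ≈ 20.7716 and |λ| ≈ 4.5576.
Thus the eigenvalues (to 4 decimals) are -5.5845 (modulus 5.5845); 3.2923 ± 3.1516i (modulus 4.5576). The spectral radius is the largest modulus: r(A) ≈ 5.5845. (Cross-check: r(A) ≤ ||A||_2 ≈ 8.2126; equality holds whenever A is normal, though it can also hold for some non-normal A.)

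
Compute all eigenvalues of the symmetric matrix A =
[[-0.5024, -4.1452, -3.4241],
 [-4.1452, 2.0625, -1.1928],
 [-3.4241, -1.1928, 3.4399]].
sigma(A) ≈ {-5, 4, 6}

A is real symmetric, so its spectrum consists of real eigenvalues. Expanding the characteristic polynomial of the displayed matrix gives
  det(λ I - A) = p(λ) = λ^3 + (-5)λ^2 + (-26)λ + (119.9982).
Solving p(λ) = 0 yields eigenvalues ≈ -5, 4, 6. (A is shown rounded to 4 decimals, so these recover the underlying integer eigenvalues to within that precision.)
Verification: the trace of A = 5 equals the sum of eigenvalues 5, and det(A) ≈ -119.9982 matches the eigenvalue product -120.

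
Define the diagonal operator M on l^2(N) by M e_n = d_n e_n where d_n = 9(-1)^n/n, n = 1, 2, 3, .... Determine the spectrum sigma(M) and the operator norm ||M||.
sigma(M) = {9(-1)^n/n : n ≥ 1} ∪ {0}; ||M|| = 9

A bounded diagonal operator on l^2 with diagonal entries d_n has spectrum equal to the closure of {d_n : n ≥ 1}: every d_n is an eigenvalue (with eigenvector e_n), so {d_n} ⊂ sigma(M); the spectrum is closed, so its closure is too; and for lambda not in the closure, (M - lambda I) has bounded inverse (the diagonal entries 1/(d_n - lambda) are bounded). For our sequence d_n = 9(-1)^n/n, n = 1, 2, 3, ...:
  - {d_n} = {9(-1)^n/n : n ≥ 1}; the only limit point is 0
  - closure = {9(-1)^n/n : n ≥ 1} ∪ {0}
For the norm: a diagonal operator has ||M|| = sup_n |d_n|. Here |d_n| = 9/n is decreasing, so sup_n |d_n| = |d_1| = 9. So ||M|| = 9.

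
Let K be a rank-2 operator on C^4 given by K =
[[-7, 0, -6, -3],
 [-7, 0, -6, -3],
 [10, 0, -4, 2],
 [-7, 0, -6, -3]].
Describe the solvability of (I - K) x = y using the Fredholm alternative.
(I - K) is invertible (det(I - K) = 127 ≠ 0), so for every y in C^4 the equation (I - K) x = y has a unique solution.

K has rank 2 and factors as K = U V^T = u1 v1^T + u2 v2^T with u1 = (-1, -1, -2, -1), v1 = (-2, 0, 3, 0), u2 = (3, 3, -2, 3), v2 = (-3, 0, -1, -1) (multiplying out reproduces the displayed K). The nonzero eigenvalues of U V^T coincide with those of the 2 x 2 matrix G = V^T U = [[v1·u1, v1·u2], [v2·u1, v2·u2]] = [[-4, -12], [6, -10]], and by the Sylvester determinant identity det(I_4 - U V^T) = det(I_2 - V^T U) = det([[5, 12], [-6, 11]]) = (5)(11) - (12)(-6) = 127. (Direct check: I - K =
[[8, 0, 6, 3],
 [7, 1, 6, 3],
 [-10, 0, 5, -2],
 [7, 0, 6, 4]]
has determinant 127.) The finite-dimensional Fredholm alternative says: either (I - K) is invertible, or ker(I - K) ≠ {0} and then range(I - K) = ker((I - K)^*)^⊥, with dim ker(I - K) = dim ker((I - K)^*). Since det(I - K) ≠ 0, 1 is not an eigenvalue of K and ker(I - K) = {0}, so we are in the first case: for every y there is a unique x = (I - K)^(-1) y. (Explicitly, by the Woodbury identity, (I - U V^T)^(-1) = I + U (I_2 - G)^(-1) V^T.)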